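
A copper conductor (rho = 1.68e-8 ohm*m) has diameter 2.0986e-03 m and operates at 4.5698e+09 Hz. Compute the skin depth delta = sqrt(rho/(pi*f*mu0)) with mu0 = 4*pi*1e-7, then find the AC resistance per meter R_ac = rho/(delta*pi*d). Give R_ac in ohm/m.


delta = sqrt(1.68e-8 / (pi * 4.5698e+09 * 4*pi*1e-7)) = 9.649975e-07 m
R_ac = 1.68e-8 / (9.649975e-07 * pi * 2.0986e-03) = 2.641 ohm/m

2.641 ohm/m


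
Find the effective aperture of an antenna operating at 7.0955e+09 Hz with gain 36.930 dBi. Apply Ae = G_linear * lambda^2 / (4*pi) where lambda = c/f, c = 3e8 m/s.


lambda = c / f = 3.0000e+08 / 7.0955e+09 = 0.04228032 m
G_linear = 10^(36.930/10) = 4931.738
Ae = G_linear * lambda^2 / (4*pi) = 4931.738 * 0.04228032^2 / (4*pi) = 0.7016 m^2

0.7016 m^2


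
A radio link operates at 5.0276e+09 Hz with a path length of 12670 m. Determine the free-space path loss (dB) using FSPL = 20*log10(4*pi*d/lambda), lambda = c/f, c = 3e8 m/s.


lambda = c / f = 3.0000e+08 / 5.0276e+09 = 0.05967062 m
FSPL = 20 * log10(4*pi*12670/0.05967062) = 128.5 dB

128.5 dB


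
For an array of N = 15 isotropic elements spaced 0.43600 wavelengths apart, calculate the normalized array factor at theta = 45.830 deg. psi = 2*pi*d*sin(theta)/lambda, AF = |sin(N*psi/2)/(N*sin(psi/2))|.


psi = 2*pi*0.43600*sin(45.830 deg) = 1.964954 rad
AF = |sin(15*1.964954/2) / (15*sin(1.964954/2))| = 0.06614

0.06614


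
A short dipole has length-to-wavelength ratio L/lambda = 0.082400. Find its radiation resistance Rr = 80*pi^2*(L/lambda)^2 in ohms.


Rr = 80 * pi^2 * (0.082400)^2 = 80 * 9.869604 * 6.789760e-03 = 5.361 ohm

5.361 ohm


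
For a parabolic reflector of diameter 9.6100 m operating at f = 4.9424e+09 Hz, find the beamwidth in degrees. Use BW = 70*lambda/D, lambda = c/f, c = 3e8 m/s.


lambda = c / f = 3.0000e+08 / 4.9424e+09 = 0.06069926 m
BW = 70 * 0.06069926 / 9.6100 = 0.4421 deg

0.4421 deg


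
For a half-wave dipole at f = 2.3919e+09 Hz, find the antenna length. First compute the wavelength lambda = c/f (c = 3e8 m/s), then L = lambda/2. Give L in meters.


lambda = c / f = 3.0000e+08 / 2.3919e+09 = 0.1254233 m
L = lambda / 2 = 0.1254233 / 2 = 0.06271 m

0.06271 m


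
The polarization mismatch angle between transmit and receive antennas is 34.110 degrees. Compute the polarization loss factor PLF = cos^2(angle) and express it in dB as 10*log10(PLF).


PLF_linear = cos^2(34.110 deg) = 0.6855219
PLF_dB = 10 * log10(0.6855219) = -1.640 dB

-1.640 dB


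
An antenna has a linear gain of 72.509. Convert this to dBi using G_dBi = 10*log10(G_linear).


G_dBi = 10 * log10(72.509) = 18.60 dBi

18.60 dBi


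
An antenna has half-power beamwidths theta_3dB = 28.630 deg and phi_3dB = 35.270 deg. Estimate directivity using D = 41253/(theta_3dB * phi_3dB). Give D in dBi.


D_linear = 41253 / (28.630 * 35.270) = 40.85345
D_dBi = 10 * log10(40.85345) = 16.11 dBi

16.11 dBi


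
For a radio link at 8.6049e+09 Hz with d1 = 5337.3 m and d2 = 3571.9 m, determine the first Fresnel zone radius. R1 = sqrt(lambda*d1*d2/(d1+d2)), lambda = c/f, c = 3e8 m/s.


lambda = c / f = 3.0000e+08 / 8.6049e+09 = 0.03486386 m
R1 = sqrt(0.03486386 * 5337.3 * 3571.9 / (5337.3 + 3571.9)) = 8.637 m

8.637 m


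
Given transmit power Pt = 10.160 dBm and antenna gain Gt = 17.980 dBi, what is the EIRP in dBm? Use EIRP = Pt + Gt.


EIRP = Pt + Gt = 10.160 + 17.980 = 28.14 dBm

28.14 dBm


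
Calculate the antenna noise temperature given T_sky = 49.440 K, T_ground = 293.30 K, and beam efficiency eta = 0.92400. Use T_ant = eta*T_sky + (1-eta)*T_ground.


T_ant = 0.92400 * 49.440 + (1 - 0.92400) * 293.30 = 67.97 K

67.97 K


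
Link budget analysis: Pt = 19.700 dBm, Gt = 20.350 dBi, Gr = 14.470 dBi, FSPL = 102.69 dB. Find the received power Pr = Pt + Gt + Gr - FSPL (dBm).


Pr = 19.700 + 20.350 + 14.470 - 102.69 = -48.17 dBm

-48.17 dBm


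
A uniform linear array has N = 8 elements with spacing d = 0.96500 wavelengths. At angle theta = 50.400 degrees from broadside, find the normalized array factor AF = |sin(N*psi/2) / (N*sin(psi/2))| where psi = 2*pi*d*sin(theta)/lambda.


psi = 2*pi*0.96500*sin(50.400 deg) = 4.671833 rad
AF = |sin(8*4.671833/2) / (8*sin(4.671833/2))| = 0.02799

0.02799


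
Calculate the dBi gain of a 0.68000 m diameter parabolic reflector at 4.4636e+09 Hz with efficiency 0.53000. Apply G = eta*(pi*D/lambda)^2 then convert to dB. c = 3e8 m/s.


lambda = c / f = 3.0000e+08 / 4.4636e+09 = 0.06721032 m
G_linear = 0.53000 * (pi * 0.68000 / 0.06721032)^2 = 535.4532
G_dBi = 10 * log10(535.4532) = 27.29 dBi

27.29 dBi


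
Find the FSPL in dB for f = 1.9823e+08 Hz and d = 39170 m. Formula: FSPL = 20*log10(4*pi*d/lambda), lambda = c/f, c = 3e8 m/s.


lambda = c / f = 3.0000e+08 / 1.9823e+08 = 1.513394 m
FSPL = 20 * log10(4*pi*39170/1.513394) = 110.2 dB

110.2 dB


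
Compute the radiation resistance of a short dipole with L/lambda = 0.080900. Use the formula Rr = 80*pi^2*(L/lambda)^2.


Rr = 80 * pi^2 * (0.080900)^2 = 80 * 9.869604 * 6.544810e-03 = 5.168 ohm

5.168 ohm


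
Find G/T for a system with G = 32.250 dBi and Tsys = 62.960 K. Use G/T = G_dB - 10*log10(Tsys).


G/T = 32.250 - 10*log10(62.960) = 32.250 - 17.99065 = 14.26 dB/K

14.26 dB/K


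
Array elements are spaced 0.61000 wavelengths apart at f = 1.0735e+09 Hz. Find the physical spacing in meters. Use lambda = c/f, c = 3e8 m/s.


lambda = c / f = 3.0000e+08 / 1.0735e+09 = 0.2794597 m
d = 0.61000 * 0.2794597 = 0.1705 m

0.1705 m


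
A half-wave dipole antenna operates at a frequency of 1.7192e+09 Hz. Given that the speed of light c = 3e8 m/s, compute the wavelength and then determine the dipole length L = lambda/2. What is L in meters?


lambda = c / f = 3.0000e+08 / 1.7192e+09 = 0.1744998 m
L = lambda / 2 = 0.1744998 / 2 = 0.08725 m

0.08725 m


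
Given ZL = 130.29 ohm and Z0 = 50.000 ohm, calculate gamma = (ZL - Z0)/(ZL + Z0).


gamma = (130.29 - 50.000) / (130.29 + 50.000) = 0.4453

0.4453


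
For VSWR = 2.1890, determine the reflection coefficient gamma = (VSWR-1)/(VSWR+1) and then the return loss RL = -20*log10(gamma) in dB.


gamma = (2.1890 - 1) / (2.1890 + 1) = 0.3728442
RL = -20 * log10(0.3728442) = 8.569 dB

8.569 dB


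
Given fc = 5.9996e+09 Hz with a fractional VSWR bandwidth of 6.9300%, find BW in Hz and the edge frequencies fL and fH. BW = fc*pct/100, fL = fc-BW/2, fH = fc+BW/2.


BW = 5.9996e+09 * 6.9300/100 = 4.157723e+08 Hz
fL = 5.9996e+09 - 4.157723e+08/2 = 5.792e+09 Hz
fH = 5.9996e+09 + 4.157723e+08/2 = 6.207e+09 Hz

BW=4.158e+08 Hz, fL=5.792e+09 Hz, fH=6.207e+09 Hz


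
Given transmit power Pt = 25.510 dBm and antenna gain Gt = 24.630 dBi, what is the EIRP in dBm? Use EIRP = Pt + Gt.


EIRP = Pt + Gt = 25.510 + 24.630 = 50.14 dBm

50.14 dBm


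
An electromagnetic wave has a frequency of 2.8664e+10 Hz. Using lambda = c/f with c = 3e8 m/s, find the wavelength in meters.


lambda = c / f = 3.0000e+08 / 2.8664e+10 = 0.01047 m

0.01047 m


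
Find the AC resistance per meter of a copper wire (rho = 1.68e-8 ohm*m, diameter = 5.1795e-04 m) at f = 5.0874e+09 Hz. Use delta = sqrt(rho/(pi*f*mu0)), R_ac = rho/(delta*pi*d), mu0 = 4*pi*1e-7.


delta = sqrt(1.68e-8 / (pi * 5.0874e+09 * 4*pi*1e-7)) = 9.145908e-07 m
R_ac = 1.68e-8 / (9.145908e-07 * pi * 5.1795e-04) = 11.29 ohm/m

11.29 ohm/m


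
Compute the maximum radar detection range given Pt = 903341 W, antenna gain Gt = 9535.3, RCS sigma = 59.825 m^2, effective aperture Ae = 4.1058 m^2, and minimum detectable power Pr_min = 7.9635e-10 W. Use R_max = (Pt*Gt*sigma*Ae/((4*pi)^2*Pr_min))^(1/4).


R^4 = 903341*9535.3*59.825*4.1058 / ((4*pi)^2 * 7.9635e-10) = 1.682453e+19
R_max = 1.682453e+19^0.25 = 64045 m

64045 m


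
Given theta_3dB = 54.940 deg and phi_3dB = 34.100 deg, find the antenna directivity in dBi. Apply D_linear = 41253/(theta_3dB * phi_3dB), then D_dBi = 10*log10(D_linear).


D_linear = 41253 / (54.940 * 34.100) = 22.01976
D_dBi = 10 * log10(22.01976) = 13.43 dBi

13.43 dBi


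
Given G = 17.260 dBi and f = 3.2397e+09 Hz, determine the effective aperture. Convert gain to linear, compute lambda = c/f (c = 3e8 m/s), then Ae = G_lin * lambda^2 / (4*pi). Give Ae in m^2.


lambda = c / f = 3.0000e+08 / 3.2397e+09 = 0.09260117 m
G_linear = 10^(17.260/10) = 53.21083
Ae = G_linear * lambda^2 / (4*pi) = 53.21083 * 0.09260117^2 / (4*pi) = 0.03631 m^2

0.03631 m^2


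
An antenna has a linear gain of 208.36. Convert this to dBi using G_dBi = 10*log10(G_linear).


G_dBi = 10 * log10(208.36) = 23.19 dBi

23.19 dBi


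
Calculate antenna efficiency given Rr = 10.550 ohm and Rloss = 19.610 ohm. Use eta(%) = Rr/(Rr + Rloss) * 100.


eta = 10.550 / (10.550 + 19.610) * 100 = 34.98%

34.98%


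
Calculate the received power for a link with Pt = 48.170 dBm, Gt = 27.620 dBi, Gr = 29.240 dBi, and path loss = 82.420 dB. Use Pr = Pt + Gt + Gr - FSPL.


Pr = 48.170 + 27.620 + 29.240 - 82.420 = 22.61 dBm

22.61 dBm


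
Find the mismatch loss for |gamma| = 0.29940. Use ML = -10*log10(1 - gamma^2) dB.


ML = -10 * log10(1 - 0.29940^2) = -10 * log10(0.91035964) = 0.4079 dB

0.4079 dB


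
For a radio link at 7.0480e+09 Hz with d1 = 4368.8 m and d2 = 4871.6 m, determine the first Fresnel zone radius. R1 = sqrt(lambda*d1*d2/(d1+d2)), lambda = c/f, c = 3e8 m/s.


lambda = c / f = 3.0000e+08 / 7.0480e+09 = 0.04256527 m
R1 = sqrt(0.04256527 * 4368.8 * 4871.6 / (4368.8 + 4871.6)) = 9.901 m

9.901 m


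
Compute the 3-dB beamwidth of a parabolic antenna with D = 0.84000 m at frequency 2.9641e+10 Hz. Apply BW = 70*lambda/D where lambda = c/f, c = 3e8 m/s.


lambda = c / f = 3.0000e+08 / 2.9641e+10 = 0.01012112 m
BW = 70 * 0.01012112 / 0.84000 = 0.8434 deg

0.8434 deg


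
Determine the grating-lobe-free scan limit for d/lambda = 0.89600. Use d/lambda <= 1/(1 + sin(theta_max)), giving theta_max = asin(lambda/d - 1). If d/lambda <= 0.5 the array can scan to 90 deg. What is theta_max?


lambda/d - 1 = 1/0.89600 - 1 = 0.1160714
theta_max = asin(0.1160714) = 6.665 deg

6.665 deg


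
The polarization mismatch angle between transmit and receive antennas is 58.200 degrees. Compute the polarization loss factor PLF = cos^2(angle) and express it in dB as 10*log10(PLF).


PLF_linear = cos^2(58.200 deg) = 0.2776824
PLF_dB = 10 * log10(0.2776824) = -5.565 dB

-5.565 dB


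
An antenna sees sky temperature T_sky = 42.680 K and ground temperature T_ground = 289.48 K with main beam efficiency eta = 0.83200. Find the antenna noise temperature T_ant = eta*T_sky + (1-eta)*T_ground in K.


T_ant = 0.83200 * 42.680 + (1 - 0.83200) * 289.48 = 84.14 K

84.14 K


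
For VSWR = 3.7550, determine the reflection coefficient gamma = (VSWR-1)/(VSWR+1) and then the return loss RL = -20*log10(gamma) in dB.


gamma = (3.7550 - 1) / (3.7550 + 1) = 0.5793901
RL = -20 * log10(0.5793901) = 4.741 dB

4.741 dB


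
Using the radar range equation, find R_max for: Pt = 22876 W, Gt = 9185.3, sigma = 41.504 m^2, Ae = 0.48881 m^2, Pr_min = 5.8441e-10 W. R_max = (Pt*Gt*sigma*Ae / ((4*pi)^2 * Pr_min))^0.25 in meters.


R^4 = 22876*9185.3*41.504*0.48881 / ((4*pi)^2 * 5.8441e-10) = 4.619193e+16
R_max = 4.619193e+16^0.25 = 14660 m

14660 m


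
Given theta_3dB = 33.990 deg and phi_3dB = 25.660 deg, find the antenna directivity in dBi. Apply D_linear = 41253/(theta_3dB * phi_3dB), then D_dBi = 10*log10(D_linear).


D_linear = 41253 / (33.990 * 25.660) = 47.29854
D_dBi = 10 * log10(47.29854) = 16.75 dBi

16.75 dBi


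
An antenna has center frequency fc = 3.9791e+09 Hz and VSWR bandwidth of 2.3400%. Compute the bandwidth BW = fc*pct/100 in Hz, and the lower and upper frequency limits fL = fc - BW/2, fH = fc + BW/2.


BW = 3.9791e+09 * 2.3400/100 = 9.311094e+07 Hz
fL = 3.9791e+09 - 9.311094e+07/2 = 3.933e+09 Hz
fH = 3.9791e+09 + 9.311094e+07/2 = 4.026e+09 Hz

BW=9.311e+07 Hz, fL=3.933e+09 Hz, fH=4.026e+09 Hz


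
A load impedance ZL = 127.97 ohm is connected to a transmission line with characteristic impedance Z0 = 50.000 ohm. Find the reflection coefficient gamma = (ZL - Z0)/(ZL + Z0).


gamma = (127.97 - 50.000) / (127.97 + 50.000) = 0.4381

0.4381


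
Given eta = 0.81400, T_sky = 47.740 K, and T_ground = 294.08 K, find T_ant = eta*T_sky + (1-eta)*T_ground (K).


T_ant = 0.81400 * 47.740 + (1 - 0.81400) * 294.08 = 93.56 K

93.56 K


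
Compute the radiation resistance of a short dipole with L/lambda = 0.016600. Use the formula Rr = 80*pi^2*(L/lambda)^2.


Rr = 80 * pi^2 * (0.016600)^2 = 80 * 9.869604 * 2.755600e-04 = 0.2176 ohm

0.2176 ohm


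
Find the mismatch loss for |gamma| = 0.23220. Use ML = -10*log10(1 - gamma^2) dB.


ML = -10 * log10(1 - 0.23220^2) = -10 * log10(0.94608316) = 0.2407 dB

0.2407 dB


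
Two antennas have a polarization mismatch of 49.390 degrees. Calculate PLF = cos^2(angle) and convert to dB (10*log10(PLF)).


PLF_linear = cos^2(49.390 deg) = 0.4236796
PLF_dB = 10 * log10(0.4236796) = -3.730 dB

-3.730 dB


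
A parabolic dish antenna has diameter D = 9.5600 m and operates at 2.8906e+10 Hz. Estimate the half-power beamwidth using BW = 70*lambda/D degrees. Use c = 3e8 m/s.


lambda = c / f = 3.0000e+08 / 2.8906e+10 = 0.01037847 m
BW = 70 * 0.01037847 / 9.5600 = 0.07599 deg

0.07599 deg


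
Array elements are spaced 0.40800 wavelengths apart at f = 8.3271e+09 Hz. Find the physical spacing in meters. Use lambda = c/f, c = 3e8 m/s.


lambda = c / f = 3.0000e+08 / 8.3271e+09 = 0.03602695 m
d = 0.40800 * 0.03602695 = 0.01470 m

0.01470 m


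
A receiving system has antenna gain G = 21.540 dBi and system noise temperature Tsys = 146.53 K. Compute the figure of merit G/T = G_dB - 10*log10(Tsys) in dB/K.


G/T = 21.540 - 10*log10(146.53) = 21.540 - 21.65927 = -0.1193 dB/K

-0.1193 dB/K


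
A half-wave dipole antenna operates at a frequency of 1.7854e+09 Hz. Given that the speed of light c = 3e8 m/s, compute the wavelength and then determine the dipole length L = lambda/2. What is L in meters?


lambda = c / f = 3.0000e+08 / 1.7854e+09 = 0.1680296 m
L = lambda / 2 = 0.1680296 / 2 = 0.08401 m

0.08401 m


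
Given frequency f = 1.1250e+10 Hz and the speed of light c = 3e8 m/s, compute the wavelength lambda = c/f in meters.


lambda = c / f = 3.0000e+08 / 1.1250e+10 = 0.02667 m

0.02667 m


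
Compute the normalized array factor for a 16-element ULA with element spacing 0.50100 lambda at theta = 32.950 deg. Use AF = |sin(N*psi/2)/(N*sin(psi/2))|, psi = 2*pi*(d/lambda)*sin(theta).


psi = 2*pi*0.50100*sin(32.950 deg) = 1.712152 rad
AF = |sin(16*1.712152/2) / (16*sin(1.712152/2))| = 0.07487

0.07487


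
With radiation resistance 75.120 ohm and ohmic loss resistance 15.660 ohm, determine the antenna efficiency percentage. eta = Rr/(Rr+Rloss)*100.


eta = 75.120 / (75.120 + 15.660) * 100 = 82.75%

82.75%


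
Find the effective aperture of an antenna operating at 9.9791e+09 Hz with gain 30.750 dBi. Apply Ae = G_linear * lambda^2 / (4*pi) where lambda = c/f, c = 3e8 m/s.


lambda = c / f = 3.0000e+08 / 9.9791e+09 = 0.03006283 m
G_linear = 10^(30.750/10) = 1188.502
Ae = G_linear * lambda^2 / (4*pi) = 1188.502 * 0.03006283^2 / (4*pi) = 0.08548 m^2

0.08548 m^2


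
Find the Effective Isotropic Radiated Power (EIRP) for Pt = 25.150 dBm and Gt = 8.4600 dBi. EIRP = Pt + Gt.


EIRP = Pt + Gt = 25.150 + 8.4600 = 33.61 dBm

33.61 dBm


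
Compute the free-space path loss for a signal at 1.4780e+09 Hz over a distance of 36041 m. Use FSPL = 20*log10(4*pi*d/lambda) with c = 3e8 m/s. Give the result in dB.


lambda = c / f = 3.0000e+08 / 1.4780e+09 = 0.2029770 m
FSPL = 20 * log10(4*pi*36041/0.2029770) = 127.0 dB

127.0 dB


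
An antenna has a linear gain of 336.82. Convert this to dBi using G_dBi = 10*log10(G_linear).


G_dBi = 10 * log10(336.82) = 25.27 dBi

25.27 dBi


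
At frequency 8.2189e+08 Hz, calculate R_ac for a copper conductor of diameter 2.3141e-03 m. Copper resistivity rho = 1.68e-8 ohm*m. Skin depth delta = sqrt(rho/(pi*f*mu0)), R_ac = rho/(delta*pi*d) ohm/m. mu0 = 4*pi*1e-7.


delta = sqrt(1.68e-8 / (pi * 8.2189e+08 * 4*pi*1e-7)) = 2.275453e-06 m
R_ac = 1.68e-8 / (2.275453e-06 * pi * 2.3141e-03) = 1.016 ohm/m

1.016 ohm/m


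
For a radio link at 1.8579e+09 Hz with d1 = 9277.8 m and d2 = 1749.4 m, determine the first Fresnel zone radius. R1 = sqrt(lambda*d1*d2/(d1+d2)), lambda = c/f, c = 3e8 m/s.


lambda = c / f = 3.0000e+08 / 1.8579e+09 = 0.1614726 m
R1 = sqrt(0.1614726 * 9277.8 * 1749.4 / (9277.8 + 1749.4)) = 15.42 m

15.42 m


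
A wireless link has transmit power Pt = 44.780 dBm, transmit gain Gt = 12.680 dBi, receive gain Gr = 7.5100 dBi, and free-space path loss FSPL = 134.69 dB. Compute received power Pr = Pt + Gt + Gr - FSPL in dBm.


Pr = 44.780 + 12.680 + 7.5100 - 134.69 = -69.72 dBm

-69.72 dBm


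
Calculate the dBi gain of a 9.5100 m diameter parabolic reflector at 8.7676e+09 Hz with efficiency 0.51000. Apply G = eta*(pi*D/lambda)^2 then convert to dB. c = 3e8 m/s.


lambda = c / f = 3.0000e+08 / 8.7676e+09 = 0.03421689 m
G_linear = 0.51000 * (pi * 9.5100 / 0.03421689)^2 = 388821.2
G_dBi = 10 * log10(388821.2) = 55.90 dBi

55.90 dBi


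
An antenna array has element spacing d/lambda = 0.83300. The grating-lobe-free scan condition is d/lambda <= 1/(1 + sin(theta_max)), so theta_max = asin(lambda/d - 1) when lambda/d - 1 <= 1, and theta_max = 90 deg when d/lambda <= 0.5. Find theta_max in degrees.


lambda/d - 1 = 1/0.83300 - 1 = 0.2004802
theta_max = asin(0.2004802) = 11.57 deg

11.57 deg


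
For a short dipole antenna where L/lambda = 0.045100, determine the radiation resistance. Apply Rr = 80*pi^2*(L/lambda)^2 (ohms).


Rr = 80 * pi^2 * (0.045100)^2 = 80 * 9.869604 * 2.034010e-03 = 1.606 ohm

1.606 ohm


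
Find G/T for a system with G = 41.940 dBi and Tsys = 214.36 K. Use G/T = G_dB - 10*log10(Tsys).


G/T = 41.940 - 10*log10(214.36) = 41.940 - 23.31144 = 18.63 dB/K

18.63 dB/K


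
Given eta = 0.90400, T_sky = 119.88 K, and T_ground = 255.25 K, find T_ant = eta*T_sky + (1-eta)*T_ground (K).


T_ant = 0.90400 * 119.88 + (1 - 0.90400) * 255.25 = 132.9 K

132.9 K


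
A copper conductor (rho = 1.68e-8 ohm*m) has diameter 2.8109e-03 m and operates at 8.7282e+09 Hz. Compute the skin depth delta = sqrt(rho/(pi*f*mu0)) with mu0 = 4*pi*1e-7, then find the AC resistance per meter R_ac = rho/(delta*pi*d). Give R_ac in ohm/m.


delta = sqrt(1.68e-8 / (pi * 8.7282e+09 * 4*pi*1e-7)) = 6.982524e-07 m
R_ac = 1.68e-8 / (6.982524e-07 * pi * 2.8109e-03) = 2.725 ohm/m

2.725 ohm/m


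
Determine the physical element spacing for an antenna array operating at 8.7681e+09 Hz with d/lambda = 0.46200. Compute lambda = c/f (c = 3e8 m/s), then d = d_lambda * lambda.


lambda = c / f = 3.0000e+08 / 8.7681e+09 = 0.03421494 m
d = 0.46200 * 0.03421494 = 0.01581 m

0.01581 m


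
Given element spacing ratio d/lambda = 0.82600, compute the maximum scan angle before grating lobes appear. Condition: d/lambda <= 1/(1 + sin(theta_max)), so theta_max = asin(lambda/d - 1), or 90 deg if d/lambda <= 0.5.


lambda/d - 1 = 1/0.82600 - 1 = 0.2106538
theta_max = asin(0.2106538) = 12.16 deg

12.16 deg


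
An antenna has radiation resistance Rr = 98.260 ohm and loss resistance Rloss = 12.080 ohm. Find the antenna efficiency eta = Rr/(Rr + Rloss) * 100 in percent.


eta = 98.260 / (98.260 + 12.080) * 100 = 89.05%

89.05%


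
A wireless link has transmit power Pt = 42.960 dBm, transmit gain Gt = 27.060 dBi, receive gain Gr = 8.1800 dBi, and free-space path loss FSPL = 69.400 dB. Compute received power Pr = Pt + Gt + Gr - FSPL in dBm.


Pr = 42.960 + 27.060 + 8.1800 - 69.400 = 8.80 dBm

8.80 dBm


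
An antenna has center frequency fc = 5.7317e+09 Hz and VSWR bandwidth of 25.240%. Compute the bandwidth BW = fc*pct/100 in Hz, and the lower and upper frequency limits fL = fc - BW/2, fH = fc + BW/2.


BW = 5.7317e+09 * 25.240/100 = 1.446681e+09 Hz
fL = 5.7317e+09 - 1.446681e+09/2 = 5.008e+09 Hz
fH = 5.7317e+09 + 1.446681e+09/2 = 6.455e+09 Hz

BW=1.447e+09 Hz, fL=5.008e+09 Hz, fH=6.455e+09 Hz


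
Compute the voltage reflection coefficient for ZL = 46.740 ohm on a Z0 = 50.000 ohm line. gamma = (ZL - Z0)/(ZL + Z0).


gamma = (46.740 - 50.000) / (46.740 + 50.000) = -0.03370

-0.03370


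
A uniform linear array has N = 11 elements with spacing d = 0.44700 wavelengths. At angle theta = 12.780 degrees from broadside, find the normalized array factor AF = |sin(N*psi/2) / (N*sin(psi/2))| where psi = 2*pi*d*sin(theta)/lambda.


psi = 2*pi*0.44700*sin(12.780 deg) = 0.6212815 rad
AF = |sin(11*0.6212815/2) / (11*sin(0.6212815/2))| = 0.08089

0.08089


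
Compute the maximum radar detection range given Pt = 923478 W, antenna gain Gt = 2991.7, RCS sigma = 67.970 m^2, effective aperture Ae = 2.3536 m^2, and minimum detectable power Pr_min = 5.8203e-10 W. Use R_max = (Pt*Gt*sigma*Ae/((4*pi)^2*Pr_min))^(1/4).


R^4 = 923478*2991.7*67.970*2.3536 / ((4*pi)^2 * 5.8203e-10) = 4.808719e+18
R_max = 4.808719e+18^0.25 = 46828 m

46828 m


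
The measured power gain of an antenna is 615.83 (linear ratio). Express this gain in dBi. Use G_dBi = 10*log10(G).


G_dBi = 10 * log10(615.83) = 27.89 dBi

27.89 dBi


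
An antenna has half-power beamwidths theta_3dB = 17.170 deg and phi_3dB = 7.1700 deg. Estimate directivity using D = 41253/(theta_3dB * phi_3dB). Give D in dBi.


D_linear = 41253 / (17.170 * 7.1700) = 335.0936
D_dBi = 10 * log10(335.0936) = 25.25 dBi

25.25 dBi


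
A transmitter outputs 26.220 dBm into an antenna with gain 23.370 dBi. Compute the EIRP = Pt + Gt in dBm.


EIRP = Pt + Gt = 26.220 + 23.370 = 49.59 dBm

49.59 dBm


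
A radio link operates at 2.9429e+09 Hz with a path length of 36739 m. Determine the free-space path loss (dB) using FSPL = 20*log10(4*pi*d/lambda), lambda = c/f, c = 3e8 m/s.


lambda = c / f = 3.0000e+08 / 2.9429e+09 = 0.1019403 m
FSPL = 20 * log10(4*pi*36739/0.1019403) = 133.1 dB

133.1 dB


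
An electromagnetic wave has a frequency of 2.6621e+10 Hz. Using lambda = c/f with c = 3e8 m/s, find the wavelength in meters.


lambda = c / f = 3.0000e+08 / 2.6621e+10 = 0.01127 m

0.01127 m


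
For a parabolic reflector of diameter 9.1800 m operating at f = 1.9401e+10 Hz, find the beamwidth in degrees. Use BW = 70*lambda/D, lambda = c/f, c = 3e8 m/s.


lambda = c / f = 3.0000e+08 / 1.9401e+10 = 0.01546312 m
BW = 70 * 0.01546312 / 9.1800 = 0.1179 deg

0.1179 deg


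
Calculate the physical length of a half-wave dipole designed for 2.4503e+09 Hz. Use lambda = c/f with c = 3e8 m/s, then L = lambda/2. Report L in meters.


lambda = c / f = 3.0000e+08 / 2.4503e+09 = 0.1224340 m
L = lambda / 2 = 0.1224340 / 2 = 0.06122 m

0.06122 m


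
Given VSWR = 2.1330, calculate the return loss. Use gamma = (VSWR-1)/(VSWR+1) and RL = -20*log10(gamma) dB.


gamma = (2.1330 - 1) / (2.1330 + 1) = 0.3616342
RL = -20 * log10(0.3616342) = 8.835 dB

8.835 dB


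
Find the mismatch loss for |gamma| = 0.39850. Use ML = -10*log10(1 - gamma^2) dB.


ML = -10 * log10(1 - 0.39850^2) = -10 * log10(0.84119775) = 0.7510 dB

0.7510 dB


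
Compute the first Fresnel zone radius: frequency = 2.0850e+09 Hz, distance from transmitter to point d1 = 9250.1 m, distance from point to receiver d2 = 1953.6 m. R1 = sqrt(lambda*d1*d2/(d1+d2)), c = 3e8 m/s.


lambda = c / f = 3.0000e+08 / 2.0850e+09 = 0.1438849 m
R1 = sqrt(0.1438849 * 9250.1 * 1953.6 / (9250.1 + 1953.6)) = 15.23 m

15.23 m


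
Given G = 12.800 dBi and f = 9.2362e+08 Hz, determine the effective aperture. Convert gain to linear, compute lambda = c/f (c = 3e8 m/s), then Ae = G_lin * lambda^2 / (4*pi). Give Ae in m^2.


lambda = c / f = 3.0000e+08 / 9.2362e+08 = 0.3248089 m
G_linear = 10^(12.800/10) = 19.05461
Ae = G_linear * lambda^2 / (4*pi) = 19.05461 * 0.3248089^2 / (4*pi) = 0.1600 m^2

0.1600 m^2


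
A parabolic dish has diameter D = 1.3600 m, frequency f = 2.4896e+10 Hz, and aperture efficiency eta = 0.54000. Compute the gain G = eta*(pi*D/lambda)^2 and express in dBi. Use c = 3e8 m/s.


lambda = c / f = 3.0000e+08 / 2.4896e+10 = 0.01205013 m
G_linear = 0.54000 * (pi * 1.3600 / 0.01205013)^2 = 67887.19
G_dBi = 10 * log10(67887.19) = 48.32 dBi

48.32 dBi


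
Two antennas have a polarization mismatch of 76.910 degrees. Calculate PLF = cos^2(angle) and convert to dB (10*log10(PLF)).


PLF_linear = cos^2(76.910 deg) = 0.05129379
PLF_dB = 10 * log10(0.05129379) = -12.90 dB

-12.90 dB


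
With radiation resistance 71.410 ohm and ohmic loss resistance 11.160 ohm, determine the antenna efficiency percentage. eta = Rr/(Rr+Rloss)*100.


eta = 71.410 / (71.410 + 11.160) * 100 = 86.48%

86.48%


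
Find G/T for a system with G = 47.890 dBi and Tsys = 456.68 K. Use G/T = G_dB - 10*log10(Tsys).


G/T = 47.890 - 10*log10(456.68) = 47.890 - 26.59612 = 21.29 dB/K

21.29 dB/K


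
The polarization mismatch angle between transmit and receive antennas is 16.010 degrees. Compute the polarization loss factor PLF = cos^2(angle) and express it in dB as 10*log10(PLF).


PLF_linear = cos^2(16.010 deg) = 0.9239315
PLF_dB = 10 * log10(0.9239315) = -0.3436 dB

-0.3436 dB


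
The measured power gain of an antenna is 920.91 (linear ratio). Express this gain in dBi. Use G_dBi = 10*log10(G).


G_dBi = 10 * log10(920.91) = 29.64 dBi

29.64 dBi


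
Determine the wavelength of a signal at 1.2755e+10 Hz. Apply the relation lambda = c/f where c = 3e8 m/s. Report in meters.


lambda = c / f = 3.0000e+08 / 1.2755e+10 = 0.02352 m

0.02352 m


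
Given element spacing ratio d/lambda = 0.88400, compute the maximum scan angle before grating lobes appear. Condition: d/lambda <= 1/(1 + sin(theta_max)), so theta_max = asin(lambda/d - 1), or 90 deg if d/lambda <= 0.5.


lambda/d - 1 = 1/0.88400 - 1 = 0.1312217
theta_max = asin(0.1312217) = 7.540 deg

7.540 deg


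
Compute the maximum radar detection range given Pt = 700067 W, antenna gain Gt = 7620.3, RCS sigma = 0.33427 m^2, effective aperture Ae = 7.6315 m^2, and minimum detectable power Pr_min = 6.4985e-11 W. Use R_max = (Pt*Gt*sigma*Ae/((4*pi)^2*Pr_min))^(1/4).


R^4 = 700067*7620.3*0.33427*7.6315 / ((4*pi)^2 * 6.4985e-11) = 1.326130e+18
R_max = 1.326130e+18^0.25 = 33935 m

33935 m


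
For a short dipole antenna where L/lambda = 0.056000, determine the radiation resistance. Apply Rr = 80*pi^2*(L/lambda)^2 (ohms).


Rr = 80 * pi^2 * (0.056000)^2 = 80 * 9.869604 * 3.136000e-03 = 2.476 ohm

2.476 ohm


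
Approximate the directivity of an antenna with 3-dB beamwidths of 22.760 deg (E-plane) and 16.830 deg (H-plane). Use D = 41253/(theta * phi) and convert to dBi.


D_linear = 41253 / (22.760 * 16.830) = 107.6959
D_dBi = 10 * log10(107.6959) = 20.32 dBi

20.32 dBi


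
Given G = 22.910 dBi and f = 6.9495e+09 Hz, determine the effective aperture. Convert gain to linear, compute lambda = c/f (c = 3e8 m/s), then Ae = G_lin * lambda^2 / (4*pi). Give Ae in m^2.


lambda = c / f = 3.0000e+08 / 6.9495e+09 = 0.04316857 m
G_linear = 10^(22.910/10) = 195.4339
Ae = G_linear * lambda^2 / (4*pi) = 195.4339 * 0.04316857^2 / (4*pi) = 0.02898 m^2

0.02898 m^2


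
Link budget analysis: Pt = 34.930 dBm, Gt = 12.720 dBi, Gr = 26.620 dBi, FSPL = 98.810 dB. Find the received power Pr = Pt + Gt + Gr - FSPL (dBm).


Pr = 34.930 + 12.720 + 26.620 - 98.810 = -24.54 dBm

-24.54 dBm


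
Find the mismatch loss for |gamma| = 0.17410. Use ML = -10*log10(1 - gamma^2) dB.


ML = -10 * log10(1 - 0.17410^2) = -10 * log10(0.96968919) = 0.1337 dB

0.1337 dB


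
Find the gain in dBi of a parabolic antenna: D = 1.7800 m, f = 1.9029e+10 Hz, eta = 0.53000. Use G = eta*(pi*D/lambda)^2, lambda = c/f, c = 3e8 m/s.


lambda = c / f = 3.0000e+08 / 1.9029e+10 = 0.01576541 m
G_linear = 0.53000 * (pi * 1.7800 / 0.01576541)^2 = 66681.46
G_dBi = 10 * log10(66681.46) = 48.24 dBi

48.24 dBi


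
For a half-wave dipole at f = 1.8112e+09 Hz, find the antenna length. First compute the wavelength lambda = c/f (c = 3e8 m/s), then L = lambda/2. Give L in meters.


lambda = c / f = 3.0000e+08 / 1.8112e+09 = 0.1656360 m
L = lambda / 2 = 0.1656360 / 2 = 0.08282 m

0.08282 m


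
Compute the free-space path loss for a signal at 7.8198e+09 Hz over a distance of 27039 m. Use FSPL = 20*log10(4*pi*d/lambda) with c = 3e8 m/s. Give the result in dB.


lambda = c / f = 3.0000e+08 / 7.8198e+09 = 0.03836415 m
FSPL = 20 * log10(4*pi*27039/0.03836415) = 138.9 dB

138.9 dB


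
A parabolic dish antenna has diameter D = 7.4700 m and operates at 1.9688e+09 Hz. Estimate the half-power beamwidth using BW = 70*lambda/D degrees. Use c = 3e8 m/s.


lambda = c / f = 3.0000e+08 / 1.9688e+09 = 0.1523771 m
BW = 70 * 0.1523771 / 7.4700 = 1.428 deg

1.428 deg


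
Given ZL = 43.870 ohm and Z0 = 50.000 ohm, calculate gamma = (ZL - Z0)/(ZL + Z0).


gamma = (43.870 - 50.000) / (43.870 + 50.000) = -0.06530

-0.06530


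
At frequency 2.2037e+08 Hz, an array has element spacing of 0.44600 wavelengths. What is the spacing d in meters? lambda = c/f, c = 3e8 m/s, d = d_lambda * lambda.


lambda = c / f = 3.0000e+08 / 2.2037e+08 = 1.361347 m
d = 0.44600 * 1.361347 = 0.6072 m

0.6072 m


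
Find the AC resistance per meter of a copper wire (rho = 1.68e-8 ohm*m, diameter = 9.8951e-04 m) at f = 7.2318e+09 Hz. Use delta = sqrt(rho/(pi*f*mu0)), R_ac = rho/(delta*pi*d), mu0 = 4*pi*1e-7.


delta = sqrt(1.68e-8 / (pi * 7.2318e+09 * 4*pi*1e-7)) = 7.670993e-07 m
R_ac = 1.68e-8 / (7.670993e-07 * pi * 9.8951e-04) = 7.045 ohm/m

7.045 ohm/m


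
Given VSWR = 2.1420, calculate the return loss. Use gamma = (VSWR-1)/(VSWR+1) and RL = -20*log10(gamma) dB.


gamma = (2.1420 - 1) / (2.1420 + 1) = 0.3634628
RL = -20 * log10(0.3634628) = 8.791 dB

8.791 dB


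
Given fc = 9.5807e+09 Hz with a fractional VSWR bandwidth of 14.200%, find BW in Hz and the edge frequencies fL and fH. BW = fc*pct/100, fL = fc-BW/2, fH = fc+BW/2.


BW = 9.5807e+09 * 14.200/100 = 1.360459e+09 Hz
fL = 9.5807e+09 - 1.360459e+09/2 = 8.900e+09 Hz
fH = 9.5807e+09 + 1.360459e+09/2 = 1.026e+10 Hz

BW=1.360e+09 Hz, fL=8.900e+09 Hz, fH=1.026e+10 Hz


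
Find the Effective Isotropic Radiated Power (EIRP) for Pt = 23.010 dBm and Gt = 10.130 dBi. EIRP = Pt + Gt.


EIRP = Pt + Gt = 23.010 + 10.130 = 33.14 dBm

33.14 dBm


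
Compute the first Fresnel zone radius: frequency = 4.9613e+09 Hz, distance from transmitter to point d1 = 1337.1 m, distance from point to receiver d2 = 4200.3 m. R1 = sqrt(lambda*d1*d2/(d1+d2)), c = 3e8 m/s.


lambda = c / f = 3.0000e+08 / 4.9613e+09 = 0.06046802 m
R1 = sqrt(0.06046802 * 1337.1 * 4200.3 / (1337.1 + 4200.3)) = 7.831 m

7.831 m


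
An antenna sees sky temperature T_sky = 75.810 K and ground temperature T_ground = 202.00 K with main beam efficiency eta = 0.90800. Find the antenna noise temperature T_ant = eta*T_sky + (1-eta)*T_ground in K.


T_ant = 0.90800 * 75.810 + (1 - 0.90800) * 202.00 = 87.42 K

87.42 K


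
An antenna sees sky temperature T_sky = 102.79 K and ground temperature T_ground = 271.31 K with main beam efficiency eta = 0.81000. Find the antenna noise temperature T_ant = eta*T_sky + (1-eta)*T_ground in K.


T_ant = 0.81000 * 102.79 + (1 - 0.81000) * 271.31 = 134.8 K

134.8 K


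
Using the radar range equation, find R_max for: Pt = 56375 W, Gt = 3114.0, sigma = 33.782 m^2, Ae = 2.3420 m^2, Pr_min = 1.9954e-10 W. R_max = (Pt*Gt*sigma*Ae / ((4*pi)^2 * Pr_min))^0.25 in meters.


R^4 = 56375*3114.0*33.782*2.3420 / ((4*pi)^2 * 1.9954e-10) = 4.407859e+17
R_max = 4.407859e+17^0.25 = 25767 m

25767 m


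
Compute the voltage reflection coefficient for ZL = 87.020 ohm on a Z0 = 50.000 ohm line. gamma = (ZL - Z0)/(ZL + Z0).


gamma = (87.020 - 50.000) / (87.020 + 50.000) = 0.2702

0.2702


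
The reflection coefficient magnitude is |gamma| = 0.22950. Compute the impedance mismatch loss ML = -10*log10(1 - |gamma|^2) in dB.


ML = -10 * log10(1 - 0.22950^2) = -10 * log10(0.94732975) = 0.2350 dB

0.2350 dB


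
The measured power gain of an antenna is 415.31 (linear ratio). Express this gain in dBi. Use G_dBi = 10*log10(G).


G_dBi = 10 * log10(415.31) = 26.18 dBi

26.18 dBi


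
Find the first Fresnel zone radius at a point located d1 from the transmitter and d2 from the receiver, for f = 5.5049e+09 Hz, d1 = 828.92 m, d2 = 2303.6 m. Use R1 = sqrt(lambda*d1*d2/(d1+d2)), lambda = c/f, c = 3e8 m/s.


lambda = c / f = 3.0000e+08 / 5.5049e+09 = 0.05449690 m
R1 = sqrt(0.05449690 * 828.92 * 2303.6 / (828.92 + 2303.6)) = 5.764 m

5.764 m


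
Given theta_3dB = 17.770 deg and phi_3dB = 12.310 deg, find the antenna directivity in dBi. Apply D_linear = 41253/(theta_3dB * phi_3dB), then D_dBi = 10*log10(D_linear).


D_linear = 41253 / (17.770 * 12.310) = 188.5863
D_dBi = 10 * log10(188.5863) = 22.76 dBi

22.76 dBi


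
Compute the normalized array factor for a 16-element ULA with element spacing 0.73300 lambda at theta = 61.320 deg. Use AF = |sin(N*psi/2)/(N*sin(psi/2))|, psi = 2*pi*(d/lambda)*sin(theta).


psi = 2*pi*0.73300*sin(61.320 deg) = 4.040534 rad
AF = |sin(16*4.040534/2) / (16*sin(4.040534/2))| = 0.05471

0.05471


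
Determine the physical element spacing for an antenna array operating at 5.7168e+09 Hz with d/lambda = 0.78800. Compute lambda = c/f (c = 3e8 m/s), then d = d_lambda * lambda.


lambda = c / f = 3.0000e+08 / 5.7168e+09 = 0.05247691 m
d = 0.78800 * 0.05247691 = 0.04135 m

0.04135 m


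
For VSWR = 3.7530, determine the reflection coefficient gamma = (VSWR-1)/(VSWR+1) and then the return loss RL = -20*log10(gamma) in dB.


gamma = (3.7530 - 1) / (3.7530 + 1) = 0.5792131
RL = -20 * log10(0.5792131) = 4.743 dB

4.743 dB


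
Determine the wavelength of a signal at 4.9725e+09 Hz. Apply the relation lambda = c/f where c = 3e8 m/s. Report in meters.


lambda = c / f = 3.0000e+08 / 4.9725e+09 = 0.06033 m

0.06033 m


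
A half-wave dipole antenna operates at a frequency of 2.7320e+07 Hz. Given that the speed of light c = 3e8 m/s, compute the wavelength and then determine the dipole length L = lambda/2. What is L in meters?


lambda = c / f = 3.0000e+08 / 2.7320e+07 = 10.98097 m
L = lambda / 2 = 10.98097 / 2 = 5.490 m

5.490 m


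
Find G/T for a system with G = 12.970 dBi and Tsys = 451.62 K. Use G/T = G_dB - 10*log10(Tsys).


G/T = 12.970 - 10*log10(451.62) = 12.970 - 26.54773 = -13.58 dB/K

-13.58 dB/K


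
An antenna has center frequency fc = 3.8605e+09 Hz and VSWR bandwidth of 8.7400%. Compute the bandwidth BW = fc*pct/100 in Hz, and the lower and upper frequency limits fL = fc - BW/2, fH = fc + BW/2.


BW = 3.8605e+09 * 8.7400/100 = 3.374077e+08 Hz
fL = 3.8605e+09 - 3.374077e+08/2 = 3.692e+09 Hz
fH = 3.8605e+09 + 3.374077e+08/2 = 4.029e+09 Hz

BW=3.374e+08 Hz, fL=3.692e+09 Hz, fH=4.029e+09 Hz


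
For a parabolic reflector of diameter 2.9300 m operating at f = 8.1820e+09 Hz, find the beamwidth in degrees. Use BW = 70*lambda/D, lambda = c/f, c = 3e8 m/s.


lambda = c / f = 3.0000e+08 / 8.1820e+09 = 0.03666585 m
BW = 70 * 0.03666585 / 2.9300 = 0.8760 deg

0.8760 deg


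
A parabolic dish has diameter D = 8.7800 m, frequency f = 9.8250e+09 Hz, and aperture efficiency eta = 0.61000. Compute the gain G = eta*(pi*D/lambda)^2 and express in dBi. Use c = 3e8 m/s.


lambda = c / f = 3.0000e+08 / 9.8250e+09 = 0.03053435 m
G_linear = 0.61000 * (pi * 8.7800 / 0.03053435)^2 = 497784.4
G_dBi = 10 * log10(497784.4) = 56.97 dBi

56.97 dBi


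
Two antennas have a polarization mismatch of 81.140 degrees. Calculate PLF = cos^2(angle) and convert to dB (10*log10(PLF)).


PLF_linear = cos^2(81.140 deg) = 0.02372235
PLF_dB = 10 * log10(0.02372235) = -16.25 dB

-16.25 dB


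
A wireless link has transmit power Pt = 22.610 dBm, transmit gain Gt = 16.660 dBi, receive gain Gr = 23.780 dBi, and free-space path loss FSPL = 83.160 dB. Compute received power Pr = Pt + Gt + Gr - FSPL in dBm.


Pr = 22.610 + 16.660 + 23.780 - 83.160 = -20.11 dBm

-20.11 dBm


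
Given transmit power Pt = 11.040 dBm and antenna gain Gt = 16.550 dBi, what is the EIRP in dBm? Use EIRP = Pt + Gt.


EIRP = Pt + Gt = 11.040 + 16.550 = 27.59 dBm

27.59 dBm


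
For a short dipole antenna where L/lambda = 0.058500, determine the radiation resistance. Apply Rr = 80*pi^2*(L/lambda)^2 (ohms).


Rr = 80 * pi^2 * (0.058500)^2 = 80 * 9.869604 * 3.422250e-03 = 2.702 ohm

2.702 ohm


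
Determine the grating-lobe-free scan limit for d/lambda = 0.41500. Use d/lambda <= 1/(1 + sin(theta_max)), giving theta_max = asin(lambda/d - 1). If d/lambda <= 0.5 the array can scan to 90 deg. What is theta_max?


lambda/d - 1 = 1/0.41500 - 1 = 1.409639 >= 1
d/lambda <= 0.5, so the array can scan to endfire without grating lobes: theta_max = 90 deg

90 deg


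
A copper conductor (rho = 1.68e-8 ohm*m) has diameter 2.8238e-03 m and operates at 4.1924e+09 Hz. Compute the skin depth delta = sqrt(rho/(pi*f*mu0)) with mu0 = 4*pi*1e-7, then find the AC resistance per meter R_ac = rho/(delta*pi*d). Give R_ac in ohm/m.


delta = sqrt(1.68e-8 / (pi * 4.1924e+09 * 4*pi*1e-7)) = 1.007496e-06 m
R_ac = 1.68e-8 / (1.007496e-06 * pi * 2.8238e-03) = 1.880 ohm/m

1.880 ohm/m


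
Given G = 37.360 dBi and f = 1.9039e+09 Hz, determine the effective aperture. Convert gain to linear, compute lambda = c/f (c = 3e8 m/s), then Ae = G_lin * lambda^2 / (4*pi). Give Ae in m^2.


lambda = c / f = 3.0000e+08 / 1.9039e+09 = 0.1575713 m
G_linear = 10^(37.360/10) = 5445.027
Ae = G_linear * lambda^2 / (4*pi) = 5445.027 * 0.1575713^2 / (4*pi) = 10.76 m^2

10.76 m^2


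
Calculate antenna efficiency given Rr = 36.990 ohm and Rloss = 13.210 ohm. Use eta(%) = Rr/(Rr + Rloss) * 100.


eta = 36.990 / (36.990 + 13.210) * 100 = 73.69%

73.69%


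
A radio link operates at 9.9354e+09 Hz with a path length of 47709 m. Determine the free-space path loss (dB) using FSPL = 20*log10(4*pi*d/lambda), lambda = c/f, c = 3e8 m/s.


lambda = c / f = 3.0000e+08 / 9.9354e+09 = 0.03019506 m
FSPL = 20 * log10(4*pi*47709/0.03019506) = 146.0 dB

146.0 dB


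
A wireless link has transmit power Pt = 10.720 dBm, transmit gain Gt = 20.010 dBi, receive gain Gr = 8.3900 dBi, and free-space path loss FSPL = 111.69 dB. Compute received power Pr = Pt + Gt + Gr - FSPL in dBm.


Pr = 10.720 + 20.010 + 8.3900 - 111.69 = -72.57 dBm

-72.57 dBm


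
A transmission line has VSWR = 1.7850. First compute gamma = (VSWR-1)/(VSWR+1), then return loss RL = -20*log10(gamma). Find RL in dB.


gamma = (1.7850 - 1) / (1.7850 + 1) = 0.2818671
RL = -20 * log10(0.2818671) = 11.00 dB

11.00 dB


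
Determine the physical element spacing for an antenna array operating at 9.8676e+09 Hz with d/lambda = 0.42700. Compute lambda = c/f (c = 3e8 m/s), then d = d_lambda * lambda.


lambda = c / f = 3.0000e+08 / 9.8676e+09 = 0.03040253 m
d = 0.42700 * 0.03040253 = 0.01298 m

0.01298 m


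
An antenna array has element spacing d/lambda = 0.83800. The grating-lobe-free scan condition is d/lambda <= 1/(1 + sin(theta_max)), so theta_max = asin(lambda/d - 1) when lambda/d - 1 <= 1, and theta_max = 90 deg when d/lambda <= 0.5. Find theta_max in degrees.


lambda/d - 1 = 1/0.83800 - 1 = 0.1933174
theta_max = asin(0.1933174) = 11.15 deg

11.15 deg


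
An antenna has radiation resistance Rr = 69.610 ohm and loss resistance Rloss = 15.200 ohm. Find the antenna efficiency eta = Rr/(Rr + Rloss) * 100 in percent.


eta = 69.610 / (69.610 + 15.200) * 100 = 82.08%

82.08%


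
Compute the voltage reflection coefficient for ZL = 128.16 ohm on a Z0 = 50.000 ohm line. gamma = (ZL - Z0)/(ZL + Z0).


gamma = (128.16 - 50.000) / (128.16 + 50.000) = 0.4387

0.4387


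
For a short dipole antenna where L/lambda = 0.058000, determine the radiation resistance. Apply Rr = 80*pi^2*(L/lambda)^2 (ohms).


Rr = 80 * pi^2 * (0.058000)^2 = 80 * 9.869604 * 3.364000e-03 = 2.656 ohm

2.656 ohm
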